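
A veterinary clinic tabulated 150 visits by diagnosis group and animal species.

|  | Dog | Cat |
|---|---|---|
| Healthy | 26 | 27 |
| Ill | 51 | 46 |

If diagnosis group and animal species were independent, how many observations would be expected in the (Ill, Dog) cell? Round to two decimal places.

Row total (Ill) = 97; column total (Dog) = 77; grand total N = 150.
Expected count = (row total × column total) / N = 97 × 77 / 150 = 49.79.

49.79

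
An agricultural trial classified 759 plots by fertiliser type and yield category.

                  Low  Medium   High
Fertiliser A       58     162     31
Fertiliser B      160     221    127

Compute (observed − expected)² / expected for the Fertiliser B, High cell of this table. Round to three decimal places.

Row total (Fertiliser B) = 508; column total (High) = 158; N = 759.
Expected count E = 508 × 158 / 759 = 105.7497.
Contribution = (O − E)²/E = (127 − 105.7497)² / 105.7497 = 4.270.

4.270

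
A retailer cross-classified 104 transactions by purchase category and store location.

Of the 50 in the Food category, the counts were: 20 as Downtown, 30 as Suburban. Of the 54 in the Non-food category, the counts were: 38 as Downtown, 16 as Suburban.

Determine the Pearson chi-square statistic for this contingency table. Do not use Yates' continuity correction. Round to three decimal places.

Row totals: 50, 54. Column totals: 58, 46. Grand total N = 104.
Expected counts (row total × column total / N):
  Food, Downtown: 50×58/104 = 27.8846
  Food, Suburban: 50×46/104 = 22.1154
  Non-food, Downtown: 54×58/104 = 30.1154
  Non-food, Suburban: 54×46/104 = 23.8846
Contributions (O − E)²/E:
  (20 − 27.8846)²/27.8846 = 2.2294
  (30 − 22.1154)²/22.1154 = 2.8110
  (38 − 30.1154)²/30.1154 = 2.0643
  (16 − 23.8846)²/23.8846 = 2.6028
χ² = 2.2294 + 2.8110 + 2.0643 + 2.6028 = 9.708

9.708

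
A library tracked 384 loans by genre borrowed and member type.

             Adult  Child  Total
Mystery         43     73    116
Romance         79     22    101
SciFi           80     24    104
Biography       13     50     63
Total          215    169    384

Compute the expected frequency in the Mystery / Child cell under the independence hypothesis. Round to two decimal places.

51.05

Row total (Mystery) = 116; column total (Child) = 169; grand total N = 384.
Expected count = (row total × column total) / N = 116 × 169 / 384 = 51.05.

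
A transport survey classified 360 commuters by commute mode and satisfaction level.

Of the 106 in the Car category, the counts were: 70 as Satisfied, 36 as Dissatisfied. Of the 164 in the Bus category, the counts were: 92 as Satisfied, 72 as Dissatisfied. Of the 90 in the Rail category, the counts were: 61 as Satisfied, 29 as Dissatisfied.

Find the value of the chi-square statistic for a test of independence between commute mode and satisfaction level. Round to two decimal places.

Row totals: 106, 164, 90. Column totals: 223, 137. Grand total N = 360.
Expected counts (row total × column total / N):
  Car, Satisfied: 106×223/360 = 65.661
  Car, Dissatisfied: 106×137/360 = 40.339
  Bus, Satisfied: 164×223/360 = 101.589
  Bus, Dissatisfied: 164×137/360 = 62.411
  Rail, Satisfied: 90×223/360 = 55.750
  Rail, Dissatisfied: 90×137/360 = 34.250
Contributions (O − E)²/E:
  (70 − 65.661)²/65.661 = 0.2867
  (36 − 40.339)²/40.339 = 0.4667
  (92 − 101.589)²/101.589 = 0.9051
  (72 − 62.411)²/62.411 = 1.4733
  (61 − 55.750)²/55.750 = 0.4944
  (29 − 34.250)²/34.250 = 0.8047
χ² = 0.2867 + 0.4667 + 0.9051 + 1.4733 + 0.4944 + 0.8047 = 4.43

4.43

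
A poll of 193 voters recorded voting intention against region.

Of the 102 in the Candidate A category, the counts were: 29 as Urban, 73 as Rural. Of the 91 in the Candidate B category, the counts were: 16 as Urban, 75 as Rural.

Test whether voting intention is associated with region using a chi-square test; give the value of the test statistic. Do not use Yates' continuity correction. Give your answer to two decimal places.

Row totals: 102, 91. Column totals: 45, 148. Grand total N = 193.
Expected counts (row total × column total / N):
  Candidate A, Urban: 102×45/193 = 23.782
  Candidate A, Rural: 102×148/193 = 78.218
  Candidate B, Urban: 91×45/193 = 21.218
  Candidate B, Rural: 91×148/193 = 69.782
Contributions (O − E)²/E:
  (29 − 23.782)²/23.782 = 1.1449
  (73 − 78.218)²/78.218 = 0.3481
  (16 − 21.218)²/21.218 = 1.2832
  (75 − 69.782)²/69.782 = 0.3902
χ² = 1.1449 + 0.3481 + 1.2832 + 0.3902 = 3.17

3.17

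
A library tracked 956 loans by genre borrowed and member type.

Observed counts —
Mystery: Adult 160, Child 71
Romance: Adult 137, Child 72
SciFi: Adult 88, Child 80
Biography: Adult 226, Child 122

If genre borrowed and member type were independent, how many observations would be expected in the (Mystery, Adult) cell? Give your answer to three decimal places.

Row total (Mystery) = 231; column total (Adult) = 611; grand total N = 956.
Expected count = (row total × column total) / N = 231 × 611 / 956 = 147.637.

147.637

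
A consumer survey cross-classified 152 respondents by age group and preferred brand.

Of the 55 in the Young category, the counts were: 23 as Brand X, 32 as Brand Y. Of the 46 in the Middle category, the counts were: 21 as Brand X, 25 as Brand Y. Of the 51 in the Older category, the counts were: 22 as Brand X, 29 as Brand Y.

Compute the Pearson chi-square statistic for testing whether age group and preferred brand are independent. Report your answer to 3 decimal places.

Row totals: 55, 46, 51. Column totals: 66, 86. Grand total N = 152.
Expected counts (row total × column total / N):
  Young, Brand X: 55×66/152 = 23.8816
  Young, Brand Y: 55×86/152 = 31.1184
  Middle, Brand X: 46×66/152 = 19.9737
  Middle, Brand Y: 46×86/152 = 26.0263
  Older, Brand X: 51×66/152 = 22.1447
  Older, Brand Y: 51×86/152 = 28.8553
Contributions (O − E)²/E:
  (23 − 23.8816)²/23.8816 = 0.0325
  (32 − 31.1184)²/31.1184 = 0.0250
  (21 − 19.9737)²/19.9737 = 0.0527
  (25 − 26.0263)²/26.0263 = 0.0405
  (22 − 22.1447)²/22.1447 = 0.0009
  (29 − 28.8553)²/28.8553 = 0.0007
χ² = 0.0325 + 0.0250 + 0.0527 + 0.0405 + 0.0009 + 0.0007 = 0.152

0.152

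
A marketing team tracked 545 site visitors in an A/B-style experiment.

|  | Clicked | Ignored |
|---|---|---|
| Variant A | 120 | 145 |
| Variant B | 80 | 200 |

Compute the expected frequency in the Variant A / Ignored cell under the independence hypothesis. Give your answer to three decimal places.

167.752

Row total (Variant A) = 265; column total (Ignored) = 345; grand total N = 545.
Expected count = (row total × column total) / N = 265 × 345 / 545 = 167.752.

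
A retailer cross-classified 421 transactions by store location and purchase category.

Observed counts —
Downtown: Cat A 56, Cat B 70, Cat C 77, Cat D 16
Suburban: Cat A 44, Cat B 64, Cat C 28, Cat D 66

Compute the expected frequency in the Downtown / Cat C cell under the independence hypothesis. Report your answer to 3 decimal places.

54.620

Row total (Downtown) = 219; column total (Cat C) = 105; grand total N = 421.
Expected count = (row total × column total) / N = 219 × 105 / 421 = 54.620.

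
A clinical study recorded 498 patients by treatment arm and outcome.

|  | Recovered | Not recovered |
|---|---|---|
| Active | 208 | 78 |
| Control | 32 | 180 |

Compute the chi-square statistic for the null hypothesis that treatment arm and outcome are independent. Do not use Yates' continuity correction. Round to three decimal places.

161.973

Row totals: 286, 212. Column totals: 240, 258. Grand total N = 498.
Expected counts (row total × column total / N):
  Active, Recovered: 286×240/498 = 137.8313
  Active, Not recovered: 286×258/498 = 148.1687
  Control, Recovered: 212×240/498 = 102.1687
  Control, Not recovered: 212×258/498 = 109.8313
Contributions (O − E)²/E:
  (208 − 137.8313)²/137.8313 = 35.7223
  (78 − 148.1687)²/148.1687 = 33.2300
  (32 − 102.1687)²/102.1687 = 48.1913
  (180 − 109.8313)²/109.8313 = 44.8292
χ² = 35.7223 + 33.2300 + 48.1913 + 44.8292 = 161.973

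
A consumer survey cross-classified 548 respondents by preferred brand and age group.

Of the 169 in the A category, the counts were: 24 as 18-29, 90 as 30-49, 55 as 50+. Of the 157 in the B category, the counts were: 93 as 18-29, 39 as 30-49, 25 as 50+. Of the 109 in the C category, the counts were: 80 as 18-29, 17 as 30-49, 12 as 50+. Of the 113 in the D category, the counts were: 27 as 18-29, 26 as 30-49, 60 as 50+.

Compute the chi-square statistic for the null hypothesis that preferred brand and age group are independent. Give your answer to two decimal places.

164.12

Row totals: 169, 157, 109, 113. Column totals: 224, 172, 152. Grand total N = 548.
Expected counts (row total × column total / N):
  A, 18-29: 169×224/548 = 69.080
  A, 30-49: 169×172/548 = 53.044
  A, 50+: 169×152/548 = 46.876
  B, 18-29: 157×224/548 = 64.175
  B, 30-49: 157×172/548 = 49.277
  B, 50+: 157×152/548 = 43.547
  C, 18-29: 109×224/548 = 44.555
  C, 30-49: 109×172/548 = 34.212
  C, 50+: 109×152/548 = 30.234
  D, 18-29: 113×224/548 = 46.190
  D, 30-49: 113×172/548 = 35.467
  D, 50+: 113×152/548 = 31.343
Contributions (O − E)²/E:
  (24 − 69.080)²/69.080 = 29.4182
  (90 − 53.044)²/53.044 = 25.7474
  (55 − 46.876)²/46.876 = 1.4080
  (93 − 64.175)²/64.175 = 12.9471
  (39 − 49.277)²/49.277 = 2.1433
  (25 − 43.547)²/43.547 = 7.8993
  (80 − 44.555)²/44.555 = 28.1977
  (17 − 34.212)²/34.212 = 8.6593
  (12 − 30.234)²/30.234 = 10.9968
  (27 − 46.190)²/46.190 = 7.9726
  (26 − 35.467)²/35.467 = 2.5270
  (60 − 31.343)²/31.343 = 26.2012
χ² = 29.4182 + 25.7474 + 1.4080 + 12.9471 + 2.1433 + 7.8993 + 28.1977 + 8.6593 + 10.9968 + 7.9726 + 2.5270 + 26.2012 = 164.12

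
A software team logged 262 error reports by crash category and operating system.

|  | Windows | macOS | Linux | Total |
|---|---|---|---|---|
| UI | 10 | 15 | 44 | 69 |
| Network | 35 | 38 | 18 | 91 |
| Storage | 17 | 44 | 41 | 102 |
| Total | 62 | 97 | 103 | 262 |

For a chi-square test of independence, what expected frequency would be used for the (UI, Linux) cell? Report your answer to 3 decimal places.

Row total (UI) = 69; column total (Linux) = 103; grand total N = 262.
Expected count = (row total × column total) / N = 69 × 103 / 262 = 27.126.

27.126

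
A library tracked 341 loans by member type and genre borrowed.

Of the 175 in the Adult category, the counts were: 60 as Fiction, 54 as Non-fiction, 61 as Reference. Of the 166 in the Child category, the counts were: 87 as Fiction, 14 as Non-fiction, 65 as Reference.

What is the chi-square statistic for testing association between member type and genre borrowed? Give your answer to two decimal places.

28.40

Row totals: 175, 166. Column totals: 147, 68, 126. Grand total N = 341.
Expected counts (row total × column total / N):
  Adult, Fiction: 175×147/341 = 75.440
  Adult, Non-fiction: 175×68/341 = 34.897
  Adult, Reference: 175×126/341 = 64.663
  Child, Fiction: 166×147/341 = 71.560
  Child, Non-fiction: 166×68/341 = 33.103
  Child, Reference: 166×126/341 = 61.337
Contributions (O − E)²/E:
  (60 − 75.440)²/75.440 = 3.1600
  (54 − 34.897)²/34.897 = 10.4572
  (61 − 64.663)²/64.663 = 0.2075
  (87 − 71.560)²/71.560 = 3.3314
  (14 − 33.103)²/33.103 = 11.0239
  (65 − 61.337)²/61.337 = 0.2188
χ² = 3.1600 + 10.4572 + 0.2075 + 3.3314 + 11.0239 + 0.2188 = 28.40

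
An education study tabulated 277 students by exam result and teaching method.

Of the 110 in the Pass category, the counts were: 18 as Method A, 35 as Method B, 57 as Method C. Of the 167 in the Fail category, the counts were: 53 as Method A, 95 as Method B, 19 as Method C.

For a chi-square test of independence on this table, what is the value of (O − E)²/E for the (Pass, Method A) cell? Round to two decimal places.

3.69

Row total (Pass) = 110; column total (Method A) = 71; N = 277.
Expected count E = 110 × 71 / 277 = 28.1949.
Contribution = (O − E)²/E = (18 − 28.1949)² / 28.1949 = 3.69.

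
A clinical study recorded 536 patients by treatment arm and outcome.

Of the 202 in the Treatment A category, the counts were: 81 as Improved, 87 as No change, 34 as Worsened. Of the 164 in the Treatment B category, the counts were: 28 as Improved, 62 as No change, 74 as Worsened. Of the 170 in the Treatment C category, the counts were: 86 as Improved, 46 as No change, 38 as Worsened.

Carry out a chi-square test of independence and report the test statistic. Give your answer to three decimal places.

Row totals: 202, 164, 170. Column totals: 195, 195, 146. Grand total N = 536.
Expected counts (row total × column total / N):
  Treatment A, Improved: 202×195/536 = 73.48881
  Treatment A, No change: 202×195/536 = 73.48881
  Treatment A, Worsened: 202×146/536 = 55.02239
  Treatment B, Improved: 164×195/536 = 59.66418
  Treatment B, No change: 164×195/536 = 59.66418
  Treatment B, Worsened: 164×146/536 = 44.67164
  Treatment C, Improved: 170×195/536 = 61.84701
  Treatment C, No change: 170×195/536 = 61.84701
  Treatment C, Worsened: 170×146/536 = 46.30597
Contributions (O − E)²/E:
  (81 − 73.48881)²/73.48881 = 0.7677
  (87 − 73.48881)²/73.48881 = 2.4841
  (34 − 55.02239)²/55.02239 = 8.0320
  (28 − 59.66418)²/59.66418 = 16.8044
  (62 − 59.66418)²/59.66418 = 0.0914
  (74 − 44.67164)²/44.67164 = 19.2550
  (86 − 61.84701)²/61.84701 = 9.4324
  (46 − 61.84701)²/61.84701 = 4.0605
  (38 − 46.30597)²/46.30597 = 1.4899
χ² = 0.7677 + 2.4841 + 8.0320 + 16.8044 + 0.0914 + 19.2550 + 9.4324 + 4.0605 + 1.4899 = 62.417

62.417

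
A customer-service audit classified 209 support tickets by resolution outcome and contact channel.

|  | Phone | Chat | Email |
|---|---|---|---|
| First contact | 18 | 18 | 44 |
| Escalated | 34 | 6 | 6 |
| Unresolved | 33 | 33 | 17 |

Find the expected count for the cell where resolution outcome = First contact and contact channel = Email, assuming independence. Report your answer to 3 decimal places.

25.646

Row total (First contact) = 80; column total (Email) = 67; grand total N = 209.
Expected count = (row total × column total) / N = 80 × 67 / 209 = 25.646.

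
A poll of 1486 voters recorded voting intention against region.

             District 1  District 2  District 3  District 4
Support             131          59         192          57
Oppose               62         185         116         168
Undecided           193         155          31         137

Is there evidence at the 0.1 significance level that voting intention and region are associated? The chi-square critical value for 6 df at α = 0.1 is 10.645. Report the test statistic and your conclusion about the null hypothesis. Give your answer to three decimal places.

Row totals: 439, 531, 516. Column totals: 386, 399, 339, 362. Grand total N = 1486.
Expected counts (row total × column total / N):
  Support, District 1: 439×386/1486 = 114.03365
  Support, District 2: 439×399/1486 = 117.87416
  Support, District 3: 439×339/1486 = 100.14872
  Support, District 4: 439×362/1486 = 106.94347
  Oppose, District 1: 531×386/1486 = 137.93136
  Oppose, District 2: 531×399/1486 = 142.57672
  Oppose, District 3: 531×339/1486 = 121.13661
  Oppose, District 4: 531×362/1486 = 129.35532
  Undecided, District 1: 516×386/1486 = 134.03499
  Undecided, District 2: 516×399/1486 = 138.54913
  Undecided, District 3: 516×339/1486 = 117.71467
  Undecided, District 4: 516×362/1486 = 125.70121
Contributions (O − E)²/E:
  (131 − 114.03365)²/114.03365 = 2.5243
  (59 − 117.87416)²/117.87416 = 29.4057
  (192 − 100.14872)²/100.14872 = 84.2413
  (57 − 106.94347)²/106.94347 = 23.3240
  (62 − 137.93136)²/137.93136 = 41.8003
  (185 − 142.57672)²/142.57672 = 12.6229
  (116 − 121.13661)²/121.13661 = 0.2178
  (168 − 129.35532)²/129.35532 = 11.5450
  (193 − 134.03499)²/134.03499 = 25.9400
  (155 − 138.54913)²/138.54913 = 1.9533
  (31 − 117.71467)²/117.71467 = 63.8785
  (137 − 125.70121)²/125.70121 = 1.0156
χ² = 2.5243 + 29.4057 + 84.2413 + 23.3240 + 41.8003 + 12.6229 + 0.2178 + 11.5450 + 25.9400 + 1.9533 + 63.8785 + 1.0156 = 298.469
df = (3−1)(4−1) = 6. Since 298.469 > 10.645, reject the null hypothesis of independence at α = 0.1.

298.469; reject H₀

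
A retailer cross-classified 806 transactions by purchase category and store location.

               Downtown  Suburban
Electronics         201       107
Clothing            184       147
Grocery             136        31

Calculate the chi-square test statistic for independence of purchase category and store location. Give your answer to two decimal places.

Row totals: 308, 331, 167. Column totals: 521, 285. Grand total N = 806.
Expected counts (row total × column total / N):
  Electronics, Downtown: 308×521/806 = 199.0918
  Electronics, Suburban: 308×285/806 = 108.9082
  Clothing, Downtown: 331×521/806 = 213.9591
  Clothing, Suburban: 331×285/806 = 117.0409
  Grocery, Downtown: 167×521/806 = 107.9491
  Grocery, Suburban: 167×285/806 = 59.0509
Contributions (O − E)²/E:
  (201 − 199.0918)²/199.0918 = 0.0183
  (107 − 108.9082)²/108.9082 = 0.0334
  (184 − 213.9591)²/213.9591 = 4.1949
  (147 − 117.0409)²/117.0409 = 7.6687
  (136 − 107.9491)²/107.9491 = 7.2891
  (31 − 59.0509)²/59.0509 = 13.3250
χ² = 0.0183 + 0.0334 + 4.1949 + 7.6687 + 7.2891 + 13.3250 = 32.53

32.53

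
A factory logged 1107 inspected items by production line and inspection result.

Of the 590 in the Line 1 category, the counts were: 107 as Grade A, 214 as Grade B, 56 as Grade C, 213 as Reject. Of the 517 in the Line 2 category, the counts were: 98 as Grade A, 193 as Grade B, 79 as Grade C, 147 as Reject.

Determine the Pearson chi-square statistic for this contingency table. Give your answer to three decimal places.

12.739

Row totals: 590, 517. Column totals: 205, 407, 135, 360. Grand total N = 1107.
Expected counts (row total × column total / N):
  Line 1, Grade A: 590×205/1107 = 109.2593
  Line 1, Grade B: 590×407/1107 = 216.9196
  Line 1, Grade C: 590×135/1107 = 71.9512
  Line 1, Reject: 590×360/1107 = 191.8699
  Line 2, Grade A: 517×205/1107 = 95.7407
  Line 2, Grade B: 517×407/1107 = 190.0804
  Line 2, Grade C: 517×135/1107 = 63.0488
  Line 2, Reject: 517×360/1107 = 168.1301
Contributions (O − E)²/E:
  (107 − 109.2593)²/109.2593 = 0.0467
  (214 − 216.9196)²/216.9196 = 0.0393
  (56 − 71.9512)²/71.9512 = 3.5363
  (213 − 191.8699)²/191.8699 = 2.3270
  (98 − 95.7407)²/95.7407 = 0.0533
  (193 − 190.0804)²/190.0804 = 0.0448
  (79 − 63.0488)²/63.0488 = 4.0356
  (147 − 168.1301)²/168.1301 = 2.6556
χ² = 0.0467 + 0.0393 + 3.5363 + 2.3270 + 0.0533 + 0.0448 + 4.0356 + 2.6556 = 12.739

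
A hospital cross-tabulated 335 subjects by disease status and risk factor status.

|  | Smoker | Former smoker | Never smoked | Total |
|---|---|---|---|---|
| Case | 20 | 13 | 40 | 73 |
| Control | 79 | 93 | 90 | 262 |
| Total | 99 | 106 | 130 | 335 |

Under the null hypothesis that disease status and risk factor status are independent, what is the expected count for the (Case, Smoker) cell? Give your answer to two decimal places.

21.57

Row total (Case) = 73; column total (Smoker) = 99; grand total N = 335.
Expected count = (row total × column total) / N = 73 × 99 / 335 = 21.57.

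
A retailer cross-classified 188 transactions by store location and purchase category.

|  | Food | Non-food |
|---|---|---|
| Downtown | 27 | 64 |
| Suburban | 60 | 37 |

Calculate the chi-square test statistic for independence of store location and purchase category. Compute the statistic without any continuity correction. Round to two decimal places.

19.56

Row totals: 91, 97. Column totals: 87, 101. Grand total N = 188.
Expected counts (row total × column total / N):
  Downtown, Food: 91×87/188 = 42.112
  Downtown, Non-food: 91×101/188 = 48.888
  Suburban, Food: 97×87/188 = 44.888
  Suburban, Non-food: 97×101/188 = 52.112
Contributions (O − E)²/E:
  (27 − 42.112)²/42.112 = 5.4230
  (64 − 48.888)²/48.888 = 4.6713
  (60 − 44.888)²/44.888 = 5.0876
  (37 − 52.112)²/52.112 = 4.3823
χ² = 5.4230 + 4.6713 + 5.0876 + 4.3823 = 19.56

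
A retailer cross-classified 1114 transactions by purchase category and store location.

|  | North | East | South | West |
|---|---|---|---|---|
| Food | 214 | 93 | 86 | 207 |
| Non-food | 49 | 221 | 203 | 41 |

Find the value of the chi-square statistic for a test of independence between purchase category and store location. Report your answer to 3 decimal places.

Row totals: 600, 514. Column totals: 263, 314, 289, 248. Grand total N = 1114.
Expected counts (row total × column total / N):
  Food, North: 600×263/1114 = 141.6517
  Food, East: 600×314/1114 = 169.1203
  Food, South: 600×289/1114 = 155.6553
  Food, West: 600×248/1114 = 133.5727
  Non-food, North: 514×263/1114 = 121.3483
  Non-food, East: 514×314/1114 = 144.8797
  Non-food, South: 514×289/1114 = 133.3447
  Non-food, West: 514×248/1114 = 114.4273
Contributions (O − E)²/E:
  (214 − 141.6517)²/141.6517 = 36.9517
  (93 − 169.1203)²/169.1203 = 34.2614
  (86 − 155.6553)²/155.6553 = 31.1705
  (207 − 133.5727)²/133.5727 = 40.3643
  (49 − 121.3483)²/121.3483 = 43.1343
  (221 − 144.8797)²/144.8797 = 39.9939
  (203 − 133.3447)²/133.3447 = 36.3859
  (41 − 114.4273)²/114.4273 = 47.1179
χ² = 36.9517 + 34.2614 + 31.1705 + 40.3643 + 43.1343 + 39.9939 + 36.3859 + 47.1179 = 309.380

309.380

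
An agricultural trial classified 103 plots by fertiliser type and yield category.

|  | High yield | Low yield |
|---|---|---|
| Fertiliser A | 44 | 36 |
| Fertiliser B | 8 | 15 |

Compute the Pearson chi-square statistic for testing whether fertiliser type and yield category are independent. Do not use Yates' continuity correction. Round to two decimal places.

Row totals: 80, 23. Column totals: 52, 51. Grand total N = 103.
Expected counts (row total × column total / N):
  Fertiliser A, High yield: 80×52/103 = 40.388
  Fertiliser A, Low yield: 80×51/103 = 39.612
  Fertiliser B, High yield: 23×52/103 = 11.612
  Fertiliser B, Low yield: 23×51/103 = 11.388
Contributions (O − E)²/E:
  (44 − 40.388)²/40.388 = 0.3230
  (36 − 39.612)²/39.612 = 0.3294
  (8 − 11.612)²/11.612 = 1.1235
  (15 − 11.388)²/11.388 = 1.1456
χ² = 0.3230 + 0.3294 + 1.1235 + 1.1456 = 2.92

2.92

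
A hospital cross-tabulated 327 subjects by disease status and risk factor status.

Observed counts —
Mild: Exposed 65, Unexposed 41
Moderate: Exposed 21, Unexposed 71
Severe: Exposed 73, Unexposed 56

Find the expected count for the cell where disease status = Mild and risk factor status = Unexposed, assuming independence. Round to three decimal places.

Row total (Mild) = 106; column total (Unexposed) = 168; grand total N = 327.
Expected count = (row total × column total) / N = 106 × 168 / 327 = 54.459.

54.459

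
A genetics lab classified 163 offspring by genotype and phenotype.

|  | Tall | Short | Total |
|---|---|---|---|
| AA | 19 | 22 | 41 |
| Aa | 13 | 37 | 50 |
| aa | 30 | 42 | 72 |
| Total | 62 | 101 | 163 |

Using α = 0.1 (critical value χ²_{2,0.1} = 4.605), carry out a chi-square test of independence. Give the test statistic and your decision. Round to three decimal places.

4.676; reject H₀

Grand total N = 163.
Expected counts (row total × column total / N):
  AA, Tall: 41×62/163 = 15.5951
  AA, Short: 41×101/163 = 25.4049
  Aa, Tall: 50×62/163 = 19.0184
  Aa, Short: 50×101/163 = 30.9816
  aa, Tall: 72×62/163 = 27.3865
  aa, Short: 72×101/163 = 44.6135
Contributions (O − E)²/E:
  (19 − 15.5951)²/15.5951 = 0.7434
  (22 − 25.4049)²/25.4049 = 0.4563
  (13 − 19.0184)²/19.0184 = 1.9045
  (37 − 30.9816)²/30.9816 = 1.1691
  (30 − 27.3865)²/27.3865 = 0.2494
  (42 − 44.6135)²/44.6135 = 0.1531
χ² = 0.7434 + 0.4563 + 1.9045 + 1.1691 + 0.2494 + 0.1531 = 4.676
df = (3−1)(2−1) = 2. Since 4.676 > 4.605, reject the null hypothesis of independence at α = 0.1.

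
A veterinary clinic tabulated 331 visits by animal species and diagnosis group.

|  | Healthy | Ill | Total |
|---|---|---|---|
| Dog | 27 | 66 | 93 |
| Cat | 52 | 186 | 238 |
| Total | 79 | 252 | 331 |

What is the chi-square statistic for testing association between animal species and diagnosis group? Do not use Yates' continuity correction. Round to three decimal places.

Grand total N = 331.
Expected counts (row total × column total / N):
  Dog, Healthy: 93×79/331 = 22.1964
  Dog, Ill: 93×252/331 = 70.8036
  Cat, Healthy: 238×79/331 = 56.8036
  Cat, Ill: 238×252/331 = 181.1964
Contributions (O − E)²/E:
  (27 − 22.1964)²/22.1964 = 1.0396
  (66 − 70.8036)²/70.8036 = 0.3259
  (52 − 56.8036)²/56.8036 = 0.4062
  (186 − 181.1964)²/181.1964 = 0.1273
χ² = 1.0396 + 0.3259 + 0.4062 + 0.1273 = 1.899

1.899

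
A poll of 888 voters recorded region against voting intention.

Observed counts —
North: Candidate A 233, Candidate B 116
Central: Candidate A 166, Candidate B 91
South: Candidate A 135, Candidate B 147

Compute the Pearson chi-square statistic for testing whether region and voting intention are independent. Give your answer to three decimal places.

26.212

Row totals: 349, 257, 282. Column totals: 534, 354. Grand total N = 888.
Expected counts (row total × column total / N):
  North, Candidate A: 349×534/888 = 209.8716
  North, Candidate B: 349×354/888 = 139.1284
  Central, Candidate A: 257×534/888 = 154.5473
  Central, Candidate B: 257×354/888 = 102.4527
  South, Candidate A: 282×534/888 = 169.5811
  South, Candidate B: 282×354/888 = 112.4189
Contributions (O − E)²/E:
  (233 − 209.8716)²/209.8716 = 2.5488
  (116 − 139.1284)²/139.1284 = 3.8448
  (166 − 154.5473)²/154.5473 = 0.8487
  (91 − 102.4527)²/102.4527 = 1.2802
  (135 − 169.5811)²/169.5811 = 7.0518
  (147 − 112.4189)²/112.4189 = 10.6375
χ² = 2.5488 + 3.8448 + 0.8487 + 1.2802 + 7.0518 + 10.6375 = 26.212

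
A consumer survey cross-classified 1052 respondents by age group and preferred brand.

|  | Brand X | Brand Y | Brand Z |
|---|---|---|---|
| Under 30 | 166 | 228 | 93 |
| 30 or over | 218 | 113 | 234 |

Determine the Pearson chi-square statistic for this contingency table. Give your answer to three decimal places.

101.397

Row totals: 487, 565. Column totals: 384, 341, 327. Grand total N = 1052.
Expected counts (row total × column total / N):
  Under 30, Brand X: 487×384/1052 = 177.7643
  Under 30, Brand Y: 487×341/1052 = 157.8584
  Under 30, Brand Z: 487×327/1052 = 151.3774
  30 or over, Brand X: 565×384/1052 = 206.2357
  30 or over, Brand Y: 565×341/1052 = 183.1416
  30 or over, Brand Z: 565×327/1052 = 175.6226
Contributions (O − E)²/E:
  (166 − 177.7643)²/177.7643 = 0.7786
  (228 − 157.8584)²/157.8584 = 31.1662
  (93 − 151.3774)²/151.3774 = 22.5127
  (218 − 206.2357)²/206.2357 = 0.6711
  (113 − 183.1416)²/183.1416 = 26.8636
  (234 − 175.6226)²/175.6226 = 19.4048
χ² = 0.7786 + 31.1662 + 22.5127 + 0.6711 + 26.8636 + 19.4048 = 101.397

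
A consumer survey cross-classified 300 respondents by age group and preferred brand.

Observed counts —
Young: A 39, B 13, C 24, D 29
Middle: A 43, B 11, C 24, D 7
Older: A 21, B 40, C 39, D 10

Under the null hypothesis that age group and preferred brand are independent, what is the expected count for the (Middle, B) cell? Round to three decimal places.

Row total (Middle) = 85; column total (B) = 64; grand total N = 300.
Expected count = (row total × column total) / N = 85 × 64 / 300 = 18.133.

18.133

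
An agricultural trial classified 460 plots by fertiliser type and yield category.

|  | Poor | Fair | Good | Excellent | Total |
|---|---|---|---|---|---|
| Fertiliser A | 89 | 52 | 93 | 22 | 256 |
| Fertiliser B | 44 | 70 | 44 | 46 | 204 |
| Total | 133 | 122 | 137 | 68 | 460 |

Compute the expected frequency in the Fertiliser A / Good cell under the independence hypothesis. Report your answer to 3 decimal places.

Row total (Fertiliser A) = 256; column total (Good) = 137; grand total N = 460.
Expected count = (row total × column total) / N = 256 × 137 / 460 = 76.243.

76.243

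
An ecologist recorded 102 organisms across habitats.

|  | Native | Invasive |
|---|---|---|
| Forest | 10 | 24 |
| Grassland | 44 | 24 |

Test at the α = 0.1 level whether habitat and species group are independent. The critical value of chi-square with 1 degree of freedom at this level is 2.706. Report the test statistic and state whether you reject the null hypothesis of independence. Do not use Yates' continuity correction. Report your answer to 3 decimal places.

Row totals: 34, 68. Column totals: 54, 48. Grand total N = 102.
Expected counts (row total × column total / N):
  Forest, Native: 34×54/102 = 18.0000
  Forest, Invasive: 34×48/102 = 16.0000
  Grassland, Native: 68×54/102 = 36.0000
  Grassland, Invasive: 68×48/102 = 32.0000
Contributions (O − E)²/E:
  (10 − 18.0000)²/18.0000 = 3.5556
  (24 − 16.0000)²/16.0000 = 4.0000
  (44 − 36.0000)²/36.0000 = 1.7778
  (24 − 32.0000)²/32.0000 = 2.0000
χ² = 3.5556 + 4.0000 + 1.7778 + 2.0000 = 11.333
df = (2−1)(2−1) = 1. Since 11.333 > 2.706, reject the null hypothesis of independence at α = 0.1.

11.333; reject H₀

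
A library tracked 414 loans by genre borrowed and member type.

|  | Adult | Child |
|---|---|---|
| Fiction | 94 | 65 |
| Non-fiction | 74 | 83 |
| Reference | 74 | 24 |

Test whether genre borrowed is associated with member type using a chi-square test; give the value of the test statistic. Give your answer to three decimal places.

Row totals: 159, 157, 98. Column totals: 242, 172. Grand total N = 414.
Expected counts (row total × column total / N):
  Fiction, Adult: 159×242/414 = 92.9420
  Fiction, Child: 159×172/414 = 66.0580
  Non-fiction, Adult: 157×242/414 = 91.7729
  Non-fiction, Child: 157×172/414 = 65.2271
  Reference, Adult: 98×242/414 = 57.2850
  Reference, Child: 98×172/414 = 40.7150
Contributions (O − E)²/E:
  (94 − 92.9420)²/92.9420 = 0.0120
  (65 − 66.0580)²/66.0580 = 0.0169
  (74 − 91.7729)²/91.7729 = 3.4419
  (83 − 65.2271)²/65.2271 = 4.8427
  (74 − 57.2850)²/57.2850 = 4.8772
  (24 − 40.7150)²/40.7150 = 6.8621
χ² = 0.0120 + 0.0169 + 3.4419 + 4.8427 + 4.8772 + 6.8621 = 20.053

20.053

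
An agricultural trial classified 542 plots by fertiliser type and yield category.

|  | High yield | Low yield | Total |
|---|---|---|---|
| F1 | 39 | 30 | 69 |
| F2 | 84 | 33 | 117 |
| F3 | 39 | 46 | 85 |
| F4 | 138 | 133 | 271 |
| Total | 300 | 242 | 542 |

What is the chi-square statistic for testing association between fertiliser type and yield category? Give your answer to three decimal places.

18.074

Grand total N = 542.
Expected counts (row total × column total / N):
  F1, High yield: 69×300/542 = 38.1919
  F1, Low yield: 69×242/542 = 30.8081
  F2, High yield: 117×300/542 = 64.7601
  F2, Low yield: 117×242/542 = 52.2399
  F3, High yield: 85×300/542 = 47.0480
  F3, Low yield: 85×242/542 = 37.9520
  F4, High yield: 271×300/542 = 150.0000
  F4, Low yield: 271×242/542 = 121.0000
Contributions (O − E)²/E:
  (39 − 38.1919)²/38.1919 = 0.0171
  (30 − 30.8081)²/30.8081 = 0.0212
  (84 − 64.7601)²/64.7601 = 5.7161
  (33 − 52.2399)²/52.2399 = 7.0860
  (39 − 47.0480)²/47.0480 = 1.3767
  (46 − 37.9520)²/37.9520 = 1.7066
  (138 − 150.0000)²/150.0000 = 0.9600
  (133 − 121.0000)²/121.0000 = 1.1901
χ² = 0.0171 + 0.0212 + 5.7161 + 7.0860 + 1.3767 + 1.7066 + 0.9600 + 1.1901 = 18.074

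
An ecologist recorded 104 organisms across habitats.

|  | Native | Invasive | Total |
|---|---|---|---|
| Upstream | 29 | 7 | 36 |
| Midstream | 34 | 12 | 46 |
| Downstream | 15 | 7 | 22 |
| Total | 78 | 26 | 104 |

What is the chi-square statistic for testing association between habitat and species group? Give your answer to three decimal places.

Grand total N = 104.
Expected counts (row total × column total / N):
  Upstream, Native: 36×78/104 = 27.0000
  Upstream, Invasive: 36×26/104 = 9.0000
  Midstream, Native: 46×78/104 = 34.5000
  Midstream, Invasive: 46×26/104 = 11.5000
  Downstream, Native: 22×78/104 = 16.5000
  Downstream, Invasive: 22×26/104 = 5.5000
Contributions (O − E)²/E:
  (29 − 27.0000)²/27.0000 = 0.1481
  (7 − 9.0000)²/9.0000 = 0.4444
  (34 − 34.5000)²/34.5000 = 0.0072
  (12 − 11.5000)²/11.5000 = 0.0217
  (15 − 16.5000)²/16.5000 = 0.1364
  (7 − 5.5000)²/5.5000 = 0.4091
χ² = 0.1481 + 0.4444 + 0.0072 + 0.0217 + 0.1364 + 0.4091 = 1.167

1.167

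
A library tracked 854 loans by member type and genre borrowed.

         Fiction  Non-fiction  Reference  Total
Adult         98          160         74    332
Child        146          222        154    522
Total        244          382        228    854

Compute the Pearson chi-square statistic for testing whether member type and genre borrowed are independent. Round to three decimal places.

Grand total N = 854.
Expected counts (row total × column total / N):
  Adult, Fiction: 332×244/854 = 94.8571
  Adult, Non-fiction: 332×382/854 = 148.5059
  Adult, Reference: 332×228/854 = 88.6370
  Child, Fiction: 522×244/854 = 149.1429
  Child, Non-fiction: 522×382/854 = 233.4941
  Child, Reference: 522×228/854 = 139.3630
Contributions (O − E)²/E:
  (98 − 94.8571)²/94.8571 = 0.1041
  (160 − 148.5059)²/148.5059 = 0.8896
  (74 − 88.6370)²/88.6370 = 2.4171
  (146 − 149.1429)²/149.1429 = 0.0662
  (222 − 233.4941)²/233.4941 = 0.5658
  (154 − 139.3630)²/139.3630 = 1.5373
χ² = 0.1041 + 0.8896 + 2.4171 + 0.0662 + 0.5658 + 1.5373 = 5.580

5.580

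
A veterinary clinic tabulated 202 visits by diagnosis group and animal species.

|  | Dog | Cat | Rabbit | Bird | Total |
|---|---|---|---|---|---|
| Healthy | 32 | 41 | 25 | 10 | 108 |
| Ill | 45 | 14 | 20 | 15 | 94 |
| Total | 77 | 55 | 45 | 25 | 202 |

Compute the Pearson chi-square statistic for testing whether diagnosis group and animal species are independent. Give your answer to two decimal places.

16.11

Grand total N = 202.
Expected counts (row total × column total / N):
  Healthy, Dog: 108×77/202 = 41.168
  Healthy, Cat: 108×55/202 = 29.406
  Healthy, Rabbit: 108×45/202 = 24.059
  Healthy, Bird: 108×25/202 = 13.366
  Ill, Dog: 94×77/202 = 35.832
  Ill, Cat: 94×55/202 = 25.594
  Ill, Rabbit: 94×45/202 = 20.941
  Ill, Bird: 94×25/202 = 11.634
Contributions (O − E)²/E:
  (32 − 41.168)²/41.168 = 2.0417
  (41 − 29.406)²/29.406 = 4.5712
  (25 − 24.059)²/24.059 = 0.0368
  (10 − 13.366)²/13.366 = 0.8477
  (45 − 35.832)²/35.832 = 2.3457
  (14 − 25.594)²/25.594 = 5.2520
  (20 − 20.941)²/20.941 = 0.0423
  (15 − 11.634)²/11.634 = 0.9739
χ² = 2.0417 + 4.5712 + 0.0368 + 0.8477 + 2.3457 + 5.2520 + 0.0423 + 0.9739 = 16.11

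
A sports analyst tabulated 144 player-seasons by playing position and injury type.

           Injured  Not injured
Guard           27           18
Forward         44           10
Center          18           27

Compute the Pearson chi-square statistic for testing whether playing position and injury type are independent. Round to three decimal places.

17.982

Row totals: 45, 54, 45. Column totals: 89, 55. Grand total N = 144.
Expected counts (row total × column total / N):
  Guard, Injured: 45×89/144 = 27.8125
  Guard, Not injured: 45×55/144 = 17.1875
  Forward, Injured: 54×89/144 = 33.3750
  Forward, Not injured: 54×55/144 = 20.6250
  Center, Injured: 45×89/144 = 27.8125
  Center, Not injured: 45×55/144 = 17.1875
Contributions (O − E)²/E:
  (27 − 27.8125)²/27.8125 = 0.0237
  (18 − 17.1875)²/17.1875 = 0.0384
  (44 − 33.3750)²/33.3750 = 3.3825
  (10 − 20.6250)²/20.6250 = 5.4735
  (18 − 27.8125)²/27.8125 = 3.4619
  (27 − 17.1875)²/17.1875 = 5.6020
χ² = 0.0237 + 0.0384 + 3.3825 + 5.4735 + 3.4619 + 5.6020 = 17.982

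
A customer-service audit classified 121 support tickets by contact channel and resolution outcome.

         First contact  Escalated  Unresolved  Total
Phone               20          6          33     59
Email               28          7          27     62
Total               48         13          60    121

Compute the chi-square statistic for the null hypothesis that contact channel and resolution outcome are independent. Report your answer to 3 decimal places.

Grand total N = 121.
Expected counts (row total × column total / N):
  Phone, First contact: 59×48/121 = 23.4050
  Phone, Escalated: 59×13/121 = 6.3388
  Phone, Unresolved: 59×60/121 = 29.2562
  Email, First contact: 62×48/121 = 24.5950
  Email, Escalated: 62×13/121 = 6.6612
  Email, Unresolved: 62×60/121 = 30.7438
Contributions (O − E)²/E:
  (20 − 23.4050)²/23.4050 = 0.4954
  (6 − 6.3388)²/6.3388 = 0.0181
  (33 − 29.2562)²/29.2562 = 0.4791
  (28 − 24.5950)²/24.5950 = 0.4714
  (7 − 6.6612)²/6.6612 = 0.0172
  (27 − 30.7438)²/30.7438 = 0.4559
χ² = 0.4954 + 0.0181 + 0.4791 + 0.4714 + 0.0172 + 0.4559 = 1.937

1.937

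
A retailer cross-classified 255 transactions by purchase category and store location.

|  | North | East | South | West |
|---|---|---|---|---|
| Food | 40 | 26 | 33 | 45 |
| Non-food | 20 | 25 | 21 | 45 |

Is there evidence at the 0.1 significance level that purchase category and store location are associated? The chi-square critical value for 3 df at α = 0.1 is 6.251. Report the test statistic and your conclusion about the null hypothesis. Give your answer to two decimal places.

Row totals: 144, 111. Column totals: 60, 51, 54, 90. Grand total N = 255.
Expected counts (row total × column total / N):
  Food, North: 144×60/255 = 33.882
  Food, East: 144×51/255 = 28.800
  Food, South: 144×54/255 = 30.494
  Food, West: 144×90/255 = 50.824
  Non-food, North: 111×60/255 = 26.118
  Non-food, East: 111×51/255 = 22.200
  Non-food, South: 111×54/255 = 23.506
  Non-food, West: 111×90/255 = 39.176
Contributions (O − E)²/E:
  (40 − 33.882)²/33.882 = 1.1047
  (26 − 28.800)²/28.800 = 0.2722
  (33 − 30.494)²/30.494 = 0.2059
  (45 − 50.824)²/50.824 = 0.6674
  (20 − 26.118)²/26.118 = 1.4331
  (25 − 22.200)²/22.200 = 0.3532
  (21 − 23.506)²/23.506 = 0.2672
  (45 − 39.176)²/39.176 = 0.8658
χ² = 1.1047 + 0.2722 + 0.2059 + 0.6674 + 1.4331 + 0.3532 + 0.2672 + 0.8658 = 5.17
df = (2−1)(4−1) = 3. Since 5.17 < 6.251, fail to reject the null hypothesis of independence at α = 0.1.

5.17; fail to reject H₀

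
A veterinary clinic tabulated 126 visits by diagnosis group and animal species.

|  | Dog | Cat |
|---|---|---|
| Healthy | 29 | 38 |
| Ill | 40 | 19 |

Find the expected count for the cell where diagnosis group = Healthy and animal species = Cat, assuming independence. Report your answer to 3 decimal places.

Row total (Healthy) = 67; column total (Cat) = 57; grand total N = 126.
Expected count = (row total × column total) / N = 67 × 57 / 126 = 30.310.

30.310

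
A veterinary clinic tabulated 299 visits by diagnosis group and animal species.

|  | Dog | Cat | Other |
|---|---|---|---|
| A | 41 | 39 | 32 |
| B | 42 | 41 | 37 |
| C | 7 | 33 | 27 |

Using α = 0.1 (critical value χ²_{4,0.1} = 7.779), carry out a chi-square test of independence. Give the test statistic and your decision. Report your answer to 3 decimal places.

Row totals: 112, 120, 67. Column totals: 90, 113, 96. Grand total N = 299.
Expected counts (row total × column total / N):
  A, Dog: 112×90/299 = 33.7124
  A, Cat: 112×113/299 = 42.3278
  A, Other: 112×96/299 = 35.9599
  B, Dog: 120×90/299 = 36.1204
  B, Cat: 120×113/299 = 45.3512
  B, Other: 120×96/299 = 38.5284
  C, Dog: 67×90/299 = 20.1672
  C, Cat: 67×113/299 = 25.3211
  C, Other: 67×96/299 = 21.5117
Contributions (O − E)²/E:
  (41 − 33.7124)²/33.7124 = 1.5754
  (39 − 42.3278)²/42.3278 = 0.2616
  (32 − 35.9599)²/35.9599 = 0.4361
  (42 − 36.1204)²/36.1204 = 0.9571
  (41 − 45.3512)²/45.3512 = 0.4175
  (37 − 38.5284)²/38.5284 = 0.0606
  (7 − 20.1672)²/20.1672 = 8.5969
  (33 − 25.3211)²/25.3211 = 2.3287
  (27 − 21.5117)²/21.5117 = 1.4002
χ² = 1.5754 + 0.2616 + 0.4361 + 0.9571 + 0.4175 + 0.0606 + 8.5969 + 2.3287 + 1.4002 = 16.034
df = (3−1)(3−1) = 4. Since 16.034 > 7.779, reject the null hypothesis of independence at α = 0.1.

16.034; reject H₀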